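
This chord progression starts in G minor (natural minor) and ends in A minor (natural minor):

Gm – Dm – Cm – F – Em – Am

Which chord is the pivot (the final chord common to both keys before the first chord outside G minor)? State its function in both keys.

F — VII in G minor, VI in A minor

Chords diatonic to G minor: Gm, Adim, Bb, Cm, Dm, Eb, F.
Reading the progression, the first chord not in that set is Em, so the modulation leaves G minor there.
The chord immediately before Em is F, which is diatonic to both keys: VII in G minor and VI in A minor.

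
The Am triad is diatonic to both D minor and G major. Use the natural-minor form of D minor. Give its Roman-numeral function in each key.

The scale of D minor (natural minor) is D E F G A Bb C; A is degree 5, and the triad built there (A-C-E) is minor, so it is v.
The scale of G major is G A B C D E F#; A is degree 2, and the triad built there (A-C-E) is minor, so it is ii.

v in D minor; ii in G major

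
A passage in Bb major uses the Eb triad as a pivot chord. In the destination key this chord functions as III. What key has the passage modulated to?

The numeral III denotes a major triad on scale degree 3. With Eb on degree 3, the tonic of the new key is C.
Degree 3 carries a major triad in natural-minor keys, so the destination is C minor.
Check: the diatonic triads of C minor (natural minor) are Cm (i), Ddim (ii°), Eb (III), Fm (iv), Gm (v), Ab (VI), Bb (VII) — Eb is indeed III.

C minor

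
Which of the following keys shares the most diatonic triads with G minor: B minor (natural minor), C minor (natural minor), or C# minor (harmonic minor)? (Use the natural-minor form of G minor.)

Triads of G minor (natural minor): Gm (i), Adim (ii°), Bb (III), Cm (iv), Dm (v), Eb (VI), F (VII).
B minor (natural minor) shares 0: none.
C minor (natural minor) shares 4: Gm, Bb, Cm, Eb.
C# minor (harmonic minor) shares 0: none.
The most common triads (4) are shared with C minor.

C minor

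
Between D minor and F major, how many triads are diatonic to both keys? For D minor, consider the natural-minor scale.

Diatonic triads of D minor (natural minor): D minor (i), E diminished (ii°), F major (III), G minor (iv), A minor (v), B♭ major (VI), C major (VII).
Diatonic triads of F major: F major (I), G minor (ii), A minor (iii), B♭ major (IV), C major (V), D minor (vi), E diminished (vii°).
Matching root and quality in both lists: D minor, E diminished, F major, G minor, A minor, B♭ major, C major.
That gives 7 common triads.

7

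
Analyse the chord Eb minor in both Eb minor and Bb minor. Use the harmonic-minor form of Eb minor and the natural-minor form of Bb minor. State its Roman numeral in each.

The scale of Eb minor (harmonic minor) is Eb F Gb Ab Bb Cb D; Eb is degree 1, and the triad built there (Eb-Gb-Bb) is minor, so it is i.
The scale of Bb minor (natural minor) is Bb C Db Eb F Gb Ab; Eb is degree 4, and the triad built there (Eb-Gb-Bb) is minor, so it is iv.

i in Eb minor; iv in Bb minor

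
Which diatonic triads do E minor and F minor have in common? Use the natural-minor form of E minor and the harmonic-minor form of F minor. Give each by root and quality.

C

Triads in E minor (natural minor): Em (i), F#dim (ii°), G (III), Am (iv), Bm (v), C (VI), D (VII).
Triads in F minor (harmonic minor): Fm (i), Gdim (ii°), Abaug (III+), Bbm (iv), C (V), Db (VI), Edim (vii°).
Shared triads with their functions: C (VI in E minor, V in F minor).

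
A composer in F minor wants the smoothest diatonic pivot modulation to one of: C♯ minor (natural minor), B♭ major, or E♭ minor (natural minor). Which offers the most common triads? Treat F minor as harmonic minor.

Triads of F minor (harmonic minor): F minor (i), G diminished (ii°), A♭ augmented (III+), B♭ minor (iv), C major (V), D♭ major (VI), E diminished (vii°).
C♯ minor (natural minor) shares 0: none.
B♭ major shares 0: none.
E♭ minor (natural minor) shares 2: B♭m, D♭.
The most common triads (2) are shared with E♭ minor.

E♭ minor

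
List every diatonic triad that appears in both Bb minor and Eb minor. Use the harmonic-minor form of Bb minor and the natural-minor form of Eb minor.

Triads in Bb minor (harmonic minor): Bbm (i), Cdim (ii°), Dbaug (III+), Ebm (iv), F (V), Gb (VI), Adim (vii°).
Triads in Eb minor (natural minor): Ebm (i), Fdim (ii°), Gb (III), Abm (iv), Bbm (v), Cb (VI), Db (VII).
Shared triads with their functions: Bbm (i in Bb minor, v in Eb minor); Ebm (iv in Bb minor, i in Eb minor); Gb (VI in Bb minor, III in Eb minor).

Bbm, Ebm, Gb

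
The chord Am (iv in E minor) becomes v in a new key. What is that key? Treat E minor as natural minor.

The numeral v denotes a minor triad on scale degree 5. With A on degree 5, the tonic of the new key is D.
Degree 5 carries a minor triad in natural-minor keys, so the destination is D minor.
Check: the diatonic triads of D minor (natural minor) are Dm (i), Edim (ii°), F (III), Gm (iv), Am (v), Bb (VI), C (VII) — Am is indeed v.

D minor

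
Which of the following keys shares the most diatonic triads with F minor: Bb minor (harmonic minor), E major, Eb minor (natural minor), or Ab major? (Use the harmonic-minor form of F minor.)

Ab major

Triads of F minor (harmonic minor): Fm (i), Gdim (ii°), Abaug (III+), Bbm (iv), C (V), Db (VI), Edim (vii°).
Bb minor (harmonic minor) shares 1: Bbm.
E major shares 0: none.
Eb minor (natural minor) shares 2: Bbm, Db.
Ab major shares 4: Fm, Gdim, Bbm, Db.
The most common triads (4) are shared with Ab major.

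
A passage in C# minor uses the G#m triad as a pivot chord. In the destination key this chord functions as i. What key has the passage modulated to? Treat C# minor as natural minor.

The numeral i denotes a minor triad on scale degree 1. With G# on degree 1, the tonic of the new key is G#.
Degree 1 carries a minor triad in minor keys, so the destination is G# minor.
Check: the diatonic triads of G# minor (natural minor) are G#m (i), A#dim (ii°), B (III), C#m (iv), D#m (v), E (VI), F# (VII) — G#m is indeed i.

G# minor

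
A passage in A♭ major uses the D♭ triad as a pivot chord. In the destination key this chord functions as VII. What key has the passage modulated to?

The numeral VII denotes a major triad on scale degree 7. With D♭ on degree 7, the tonic of the new key is E♭.
Degree 7 carries a major triad in natural-minor keys, so the destination is E♭ minor.
Check: the diatonic triads of E♭ minor (natural minor) are E♭m (i), Fdim (ii°), G♭ (III), A♭m (iv), B♭m (v), C♭ (VI), D♭ (VII) — D♭ is indeed VII.

E♭ minor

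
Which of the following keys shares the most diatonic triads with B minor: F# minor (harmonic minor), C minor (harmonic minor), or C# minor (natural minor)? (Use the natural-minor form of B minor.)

F# minor

Triads of B minor (natural minor): Bm (i), C#dim (ii°), D (III), Em (iv), F#m (v), G (VI), A (VII).
F# minor (harmonic minor) shares 3: Bm, D, F#m.
C minor (harmonic minor) shares 1: G.
C# minor (natural minor) shares 2: F#m, A.
The most common triads (3) are shared with F# minor.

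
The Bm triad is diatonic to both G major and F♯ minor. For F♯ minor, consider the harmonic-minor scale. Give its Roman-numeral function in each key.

iii in G major; iv in F♯ minor

The scale of G major is G A B C D E F♯; B is degree 3, and the triad built there (B-D-F♯) is minor, so it is iii.
The scale of F♯ minor (harmonic minor) is F♯ G♯ A B C♯ D E♯; B is degree 4, and the triad built there (B-D-F♯) is minor, so it is iv.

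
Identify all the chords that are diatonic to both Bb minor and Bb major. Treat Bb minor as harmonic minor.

F, Adim

Triads in Bb minor (harmonic minor): Bbm (i), Cdim (ii°), Dbaug (III+), Ebm (iv), F (V), Gb (VI), Adim (vii°).
Triads in Bb major: Bb (I), Cm (ii), Dm (iii), Eb (IV), F (V), Gm (vi), Adim (vii°).
Shared triads with their functions: F (V in Bb minor, V in Bb major); Adim (vii° in Bb minor, vii° in Bb major).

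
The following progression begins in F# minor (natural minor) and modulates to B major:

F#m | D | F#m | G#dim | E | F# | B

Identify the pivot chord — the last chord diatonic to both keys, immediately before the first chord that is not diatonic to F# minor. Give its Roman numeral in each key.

E — VII in F# minor, IV in B major

Chords diatonic to F# minor: F#m, G#dim, A, Bm, C#m, D, E.
Reading the progression, the first chord not in that set is F#, so the modulation leaves F# minor there.
The chord immediately before F# is E, which is diatonic to both keys: VII in F# minor and IV in B major.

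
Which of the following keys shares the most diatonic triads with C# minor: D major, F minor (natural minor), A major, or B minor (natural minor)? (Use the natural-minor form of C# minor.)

A major

Triads of C# minor (natural minor): C#m (i), D#dim (ii°), E (III), F#m (iv), G#m (v), A (VI), B (VII).
D major shares 2: F#m, A.
F minor (natural minor) shares 0: none.
A major shares 4: C#m, E, F#m, A.
B minor (natural minor) shares 2: F#m, A.
The most common triads (4) are shared with A major.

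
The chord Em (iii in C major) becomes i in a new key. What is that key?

E minor

The numeral i denotes a minor triad on scale degree 1. With E on degree 1, the tonic of the new key is E.
Degree 1 carries a minor triad in minor keys, so the destination is E minor.
Check: the diatonic triads of E minor (natural minor) are Em (i), F#dim (ii°), G (III), Am (iv), Bm (v), C (VI), D (VII) — Em is indeed i.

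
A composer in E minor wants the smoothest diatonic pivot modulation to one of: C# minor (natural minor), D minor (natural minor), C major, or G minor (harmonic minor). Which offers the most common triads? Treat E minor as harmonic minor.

C major

Triads of E minor (harmonic minor): Em (i), F#dim (ii°), Gaug (III+), Am (iv), B (V), C (VI), D#dim (vii°).
C# minor (natural minor) shares 2: B, D#dim.
D minor (natural minor) shares 2: Am, C.
C major shares 3: Em, Am, C.
G minor (harmonic minor) shares 1: F#dim.
The most common triads (3) are shared with C major.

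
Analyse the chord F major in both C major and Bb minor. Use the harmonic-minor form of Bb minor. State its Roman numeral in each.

IV in C major; V in Bb minor

The scale of C major is C D E F G A B; F is degree 4, and the triad built there (F-A-C) is major, so it is IV.
The scale of Bb minor (harmonic minor) is Bb C Db Eb F Gb A; F is degree 5, and the triad built there (F-A-C) is major, so it is V.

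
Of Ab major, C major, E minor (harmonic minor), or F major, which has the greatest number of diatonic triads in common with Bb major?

F major

Triads of Bb major: Bb major (I), C minor (ii), D minor (iii), Eb major (IV), F major (V), G minor (vi), A diminished (vii°).
Ab major shares 2: Cm, Eb.
C major shares 2: Dm, F.
E minor (harmonic minor) shares 0: none.
F major shares 4: Bb, Dm, F, Gm.
The most common triads (4) are shared with F major.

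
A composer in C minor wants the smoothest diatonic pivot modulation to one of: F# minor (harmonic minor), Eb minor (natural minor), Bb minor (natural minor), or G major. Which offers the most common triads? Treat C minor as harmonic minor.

Triads of C minor (harmonic minor): Cm (i), Ddim (ii°), Ebaug (III+), Fm (iv), G (V), Ab (VI), Bdim (vii°).
F# minor (harmonic minor) shares 0: none.
Eb minor (natural minor) shares 0: none.
Bb minor (natural minor) shares 2: Fm, Ab.
G major shares 1: G.
The most common triads (2) are shared with Bb minor.

Bb minor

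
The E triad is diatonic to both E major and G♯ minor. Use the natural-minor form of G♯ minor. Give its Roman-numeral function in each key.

I in E major; VI in G♯ minor

The scale of E major is E F♯ G♯ A B C♯ D♯; E is degree 1, and the triad built there (E-G♯-B) is major, so it is I.
The scale of G♯ minor (natural minor) is G♯ A♯ B C♯ D♯ E F♯; E is degree 6, and the triad built there (E-G♯-B) is major, so it is VI.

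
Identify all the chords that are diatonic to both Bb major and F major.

Triads in Bb major: Bb major (I), C minor (ii), D minor (iii), Eb major (IV), F major (V), G minor (vi), A diminished (vii°).
Triads in F major: F major (I), G minor (ii), A minor (iii), Bb major (IV), C major (V), D minor (vi), E diminished (vii°).
Shared triads with their functions: Bb major (I in Bb major, IV in F major); D minor (iii in Bb major, vi in F major); F major (V in Bb major, I in F major); G minor (vi in Bb major, ii in F major).

Bb, Dm, F, Gm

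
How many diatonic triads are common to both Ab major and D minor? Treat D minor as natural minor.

0

Diatonic triads of Ab major: Ab (I), Bbm (ii), Cm (iii), Db (IV), Eb (V), Fm (vi), Gdim (vii°).
Diatonic triads of D minor (natural minor): Dm (i), Edim (ii°), F (III), Gm (iv), Am (v), Bb (VI), C (VII).
No triad has the same root and quality in both keys.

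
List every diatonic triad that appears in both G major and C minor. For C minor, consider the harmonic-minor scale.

G

Triads in G major: G major (I), A minor (ii), B minor (iii), C major (IV), D major (V), E minor (vi), F# diminished (vii°).
Triads in C minor (harmonic minor): C minor (i), D diminished (ii°), Eb augmented (III+), F minor (iv), G major (V), Ab major (VI), B diminished (vii°).
Shared triads with their functions: G major (I in G major, V in C minor).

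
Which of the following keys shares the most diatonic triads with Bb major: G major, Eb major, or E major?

Eb major

Triads of Bb major: Bb (I), Cm (ii), Dm (iii), Eb (IV), F (V), Gm (vi), Adim (vii°).
G major shares 0: none.
Eb major shares 4: Bb, Cm, Eb, Gm.
E major shares 0: none.
The most common triads (4) are shared with Eb major.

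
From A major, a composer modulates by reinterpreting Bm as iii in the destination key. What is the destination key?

The numeral iii denotes a minor triad on scale degree 3. With B on degree 3, the tonic of the new key is G.
Degree 3 carries a minor triad in major keys, so the destination is G major.
Check: the diatonic triads of G major are G (I), Am (ii), Bm (iii), C (IV), D (V), Em (vi), F♯dim (vii°) — Bm is indeed iii.

G major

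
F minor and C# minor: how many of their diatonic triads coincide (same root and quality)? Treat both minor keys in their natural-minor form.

0

Diatonic triads of F minor (natural minor): Fm (i), Gdim (ii°), Ab (III), Bbm (iv), Cm (v), Db (VI), Eb (VII).
Diatonic triads of C# minor (natural minor): C#m (i), D#dim (ii°), E (III), F#m (iv), G#m (v), A (VI), B (VII).
No triad has the same root and quality in both keys.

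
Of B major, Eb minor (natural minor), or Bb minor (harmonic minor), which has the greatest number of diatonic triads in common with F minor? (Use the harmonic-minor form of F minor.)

Eb minor

Triads of F minor (harmonic minor): Fm (i), Gdim (ii°), Abaug (III+), Bbm (iv), C (V), Db (VI), Edim (vii°).
B major shares 0: none.
Eb minor (natural minor) shares 2: Bbm, Db.
Bb minor (harmonic minor) shares 1: Bbm.
The most common triads (2) are shared with Eb minor.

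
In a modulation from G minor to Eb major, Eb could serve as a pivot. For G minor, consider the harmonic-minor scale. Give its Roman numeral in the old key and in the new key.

VI in G minor; I in Eb major

The scale of G minor (harmonic minor) is G A Bb C D Eb F#; Eb is degree 6, and the triad built there (Eb-G-Bb) is major, so it is VI.
The scale of Eb major is Eb F G Ab Bb C D; Eb is degree 1, and the triad built there (Eb-G-Bb) is major, so it is I.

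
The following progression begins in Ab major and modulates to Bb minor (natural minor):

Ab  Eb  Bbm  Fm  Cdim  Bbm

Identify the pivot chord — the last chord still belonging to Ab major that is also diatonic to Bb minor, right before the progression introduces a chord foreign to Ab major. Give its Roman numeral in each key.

Fm — vi in Ab major, v in Bb minor

Chords diatonic to Ab major: Ab, Bbm, Cm, Db, Eb, Fm, Gdim.
Reading the progression, the first chord not in that set is Cdim, so the modulation leaves Ab major there.
The chord immediately before Cdim is Fm, which is diatonic to both keys: vi in Ab major and v in Bb minor.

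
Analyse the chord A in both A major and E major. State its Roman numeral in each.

The scale of A major is A B C# D E F# G#; A is degree 1, and the triad built there (A-C#-E) is major, so it is I.
The scale of E major is E F# G# A B C# D#; A is degree 4, and the triad built there (A-C#-E) is major, so it is IV.

I in A major; IV in E major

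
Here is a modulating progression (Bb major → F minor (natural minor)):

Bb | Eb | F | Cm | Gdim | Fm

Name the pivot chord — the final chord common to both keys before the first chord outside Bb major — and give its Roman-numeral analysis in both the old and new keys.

Chords diatonic to Bb major: Bb, Cm, Dm, Eb, F, Gm, Adim.
Reading the progression, the first chord not in that set is Gdim, so the modulation leaves Bb major there.
The chord immediately before Gdim is Cm, which is diatonic to both keys: ii in Bb major and v in F minor.

Cm — ii in Bb major, v in F minor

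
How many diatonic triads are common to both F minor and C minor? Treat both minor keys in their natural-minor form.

Diatonic triads of F minor (natural minor): F minor (i), G diminished (ii°), Ab major (III), Bb minor (iv), C minor (v), Db major (VI), Eb major (VII).
Diatonic triads of C minor (natural minor): C minor (i), D diminished (ii°), Eb major (III), F minor (iv), G minor (v), Ab major (VI), Bb major (VII).
Matching root and quality in both lists: F minor, Ab major, C minor, Eb major.
That gives 4 common triads.

4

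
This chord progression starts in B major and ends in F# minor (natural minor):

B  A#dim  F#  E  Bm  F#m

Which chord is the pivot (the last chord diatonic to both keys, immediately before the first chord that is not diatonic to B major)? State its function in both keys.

Chords diatonic to B major: B, C#m, D#m, E, F#, G#m, A#dim.
Reading the progression, the first chord not in that set is Bm, so the modulation leaves B major there.
The chord immediately before Bm is E, which is diatonic to both keys: IV in B major and VII in F# minor.

E — IV in B major, VII in F# minor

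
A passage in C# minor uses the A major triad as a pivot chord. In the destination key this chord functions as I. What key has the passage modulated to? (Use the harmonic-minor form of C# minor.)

The numeral I denotes a major triad on scale degree 1. With A on degree 1, the tonic of the new key is A.
Degree 1 carries a major triad in major keys, so the destination is A major.
Check: the diatonic triads of A major are A (I), Bm (ii), C#m (iii), D (IV), E (V), F#m (vi), G#dim (vii°) — A major is indeed I.

A major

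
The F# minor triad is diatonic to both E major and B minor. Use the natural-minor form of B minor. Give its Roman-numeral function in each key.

ii in E major; v in B minor

The scale of E major is E F# G# A B C# D#; F# is degree 2, and the triad built there (F#-A-C#) is minor, so it is ii.
The scale of B minor (natural minor) is B C# D E F# G A; F# is degree 5, and the triad built there (F#-A-C#) is minor, so it is v.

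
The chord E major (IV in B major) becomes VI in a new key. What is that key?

The numeral VI denotes a major triad on scale degree 6. With E on degree 6, the tonic of the new key is G♯.
Degree 6 carries a major triad in minor keys, so the destination is G♯ minor.
Check: the diatonic triads of G♯ minor (natural minor) are G♯m (i), A♯dim (ii°), B (III), C♯m (iv), D♯m (v), E (VI), F♯ (VII) — E major is indeed VI.

G♯ minor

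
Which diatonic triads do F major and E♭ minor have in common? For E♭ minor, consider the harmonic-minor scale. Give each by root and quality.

B♭

Triads in F major: F (I), Gm (ii), Am (iii), B♭ (IV), C (V), Dm (vi), Edim (vii°).
Triads in E♭ minor (harmonic minor): E♭m (i), Fdim (ii°), G♭aug (III+), A♭m (iv), B♭ (V), C♭ (VI), Ddim (vii°).
Shared triads with their functions: B♭ (IV in F major, V in E♭ minor).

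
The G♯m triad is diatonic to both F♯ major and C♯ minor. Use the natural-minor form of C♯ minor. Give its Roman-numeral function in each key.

The scale of F♯ major is F♯ G♯ A♯ B C♯ D♯ E♯; G♯ is degree 2, and the triad built there (G♯-B-D♯) is minor, so it is ii.
The scale of C♯ minor (natural minor) is C♯ D♯ E F♯ G♯ A B; G♯ is degree 5, and the triad built there (G♯-B-D♯) is minor, so it is v.

ii in F♯ major; v in C♯ minor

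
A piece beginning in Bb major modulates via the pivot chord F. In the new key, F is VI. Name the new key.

A minor

The numeral VI denotes a major triad on scale degree 6. With F on degree 6, the tonic of the new key is A.
Degree 6 carries a major triad in minor keys, so the destination is A minor.
Check: the diatonic triads of A minor (natural minor) are Am (i), Bdim (ii°), C (III), Dm (iv), Em (v), F (VI), G (VII) — F is indeed VI.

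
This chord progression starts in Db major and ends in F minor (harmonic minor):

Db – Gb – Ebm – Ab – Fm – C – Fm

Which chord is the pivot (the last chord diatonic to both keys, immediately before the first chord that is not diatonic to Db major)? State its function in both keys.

Fm — iii in Db major, i in F minor

Chords diatonic to Db major: Db, Ebm, Fm, Gb, Ab, Bbm, Cdim.
Reading the progression, the first chord not in that set is C, so the modulation leaves Db major there.
The chord immediately before C is Fm, which is diatonic to both keys: iii in Db major and i in F minor.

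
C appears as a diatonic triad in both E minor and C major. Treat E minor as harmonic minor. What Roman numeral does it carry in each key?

VI in E minor; I in C major

The scale of E minor (harmonic minor) is E F♯ G A B C D♯; C is degree 6, and the triad built there (C-E-G) is major, so it is VI.
The scale of C major is C D E F G A B; C is degree 1, and the triad built there (C-E-G) is major, so it is I.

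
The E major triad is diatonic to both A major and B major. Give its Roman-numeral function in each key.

V in A major; IV in B major

The scale of A major is A B C# D E F# G#; E is degree 5, and the triad built there (E-G#-B) is major, so it is V.
The scale of B major is B C# D# E F# G# A#; E is degree 4, and the triad built there (E-G#-B) is major, so it is IV.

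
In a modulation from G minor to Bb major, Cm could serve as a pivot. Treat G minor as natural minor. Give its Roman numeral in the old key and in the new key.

The scale of G minor (natural minor) is G A Bb C D Eb F; C is degree 4, and the triad built there (C-Eb-G) is minor, so it is iv.
The scale of Bb major is Bb C D Eb F G A; C is degree 2, and the triad built there (C-Eb-G) is minor, so it is ii.

iv in G minor; ii in Bb major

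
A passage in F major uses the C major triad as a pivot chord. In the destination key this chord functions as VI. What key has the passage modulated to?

The numeral VI denotes a major triad on scale degree 6. With C on degree 6, the tonic of the new key is E.
Degree 6 carries a major triad in minor keys, so the destination is E minor.
Check: the diatonic triads of E minor (natural minor) are Em (i), F#dim (ii°), G (III), Am (iv), Bm (v), C (VI), D (VII) — C major is indeed VI.

E minor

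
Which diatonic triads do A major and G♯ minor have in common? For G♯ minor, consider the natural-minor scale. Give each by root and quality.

Triads in A major: A major (I), B minor (ii), C♯ minor (iii), D major (IV), E major (V), F♯ minor (vi), G♯ diminished (vii°).
Triads in G♯ minor (natural minor): G♯ minor (i), A♯ diminished (ii°), B major (III), C♯ minor (iv), D♯ minor (v), E major (VI), F♯ major (VII).
Shared triads with their functions: C♯ minor (iii in A major, iv in G♯ minor); E major (V in A major, VI in G♯ minor).

C♯m, E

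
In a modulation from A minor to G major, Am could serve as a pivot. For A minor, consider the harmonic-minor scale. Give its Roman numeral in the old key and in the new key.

i in A minor; ii in G major

The scale of A minor (harmonic minor) is A B C D E F G♯; A is degree 1, and the triad built there (A-C-E) is minor, so it is i.
The scale of G major is G A B C D E F♯; A is degree 2, and the triad built there (A-C-E) is minor, so it is ii.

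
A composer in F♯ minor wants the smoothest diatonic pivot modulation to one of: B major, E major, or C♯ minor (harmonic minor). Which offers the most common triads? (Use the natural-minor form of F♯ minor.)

E major

Triads of F♯ minor (natural minor): F♯ minor (i), G♯ diminished (ii°), A major (III), B minor (iv), C♯ minor (v), D major (VI), E major (VII).
B major shares 2: C♯m, E.
E major shares 4: F♯m, A, C♯m, E.
C♯ minor (harmonic minor) shares 3: F♯m, A, C♯m.
The most common triads (4) are shared with E major.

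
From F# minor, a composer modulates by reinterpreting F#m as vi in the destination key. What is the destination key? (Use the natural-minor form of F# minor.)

The numeral vi denotes a minor triad on scale degree 6. With F# on degree 6, the tonic of the new key is A.
Degree 6 carries a minor triad in major keys, so the destination is A major.
Check: the diatonic triads of A major are A (I), Bm (ii), C#m (iii), D (IV), E (V), F#m (vi), G#dim (vii°) — F#m is indeed vi.

A major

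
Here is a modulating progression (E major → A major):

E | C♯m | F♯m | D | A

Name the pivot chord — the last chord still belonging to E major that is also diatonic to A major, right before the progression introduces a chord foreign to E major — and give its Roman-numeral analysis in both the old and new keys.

Chords diatonic to E major: E, F♯m, G♯m, A, B, C♯m, D♯dim.
Reading the progression, the first chord not in that set is D, so the modulation leaves E major there.
The chord immediately before D is F♯m, which is diatonic to both keys: ii in E major and vi in A major.

F♯m — ii in E major, vi in A major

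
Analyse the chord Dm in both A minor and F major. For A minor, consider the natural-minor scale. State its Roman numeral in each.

iv in A minor; vi in F major

The scale of A minor (natural minor) is A B C D E F G; D is degree 4, and the triad built there (D-F-A) is minor, so it is iv.
The scale of F major is F G A Bb C D E; D is degree 6, and the triad built there (D-F-A) is minor, so it is vi.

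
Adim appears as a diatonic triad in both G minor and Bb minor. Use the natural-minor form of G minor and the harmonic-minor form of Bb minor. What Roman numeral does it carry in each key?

The scale of G minor (natural minor) is G A Bb C D Eb F; A is degree 2, and the triad built there (A-C-Eb) is diminished, so it is ii°.
The scale of Bb minor (harmonic minor) is Bb C Db Eb F Gb A; A is degree 7, and the triad built there (A-C-Eb) is diminished, so it is vii°.

ii° in G minor; vii° in Bb minor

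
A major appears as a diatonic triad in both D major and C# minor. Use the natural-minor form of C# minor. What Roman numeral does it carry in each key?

V in D major; VI in C# minor

The scale of D major is D E F# G A B C#; A is degree 5, and the triad built there (A-C#-E) is major, so it is V.
The scale of C# minor (natural minor) is C# D# E F# G# A B; A is degree 6, and the triad built there (A-C#-E) is major, so it is VI.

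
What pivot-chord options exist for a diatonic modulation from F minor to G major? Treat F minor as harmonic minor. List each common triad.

Triads in F minor (harmonic minor): Fm (i), Gdim (ii°), A♭aug (III+), B♭m (iv), C (V), D♭ (VI), Edim (vii°).
Triads in G major: G (I), Am (ii), Bm (iii), C (IV), D (V), Em (vi), F♯dim (vii°).
Shared triads with their functions: C (V in F minor, IV in G major).

C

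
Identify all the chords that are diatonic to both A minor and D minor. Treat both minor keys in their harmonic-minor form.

Triads in A minor (harmonic minor): Am (i), Bdim (ii°), Caug (III+), Dm (iv), E (V), F (VI), G#dim (vii°).
Triads in D minor (harmonic minor): Dm (i), Edim (ii°), Faug (III+), Gm (iv), A (V), Bb (VI), C#dim (vii°).
Shared triads with their functions: Dm (iv in A minor, i in D minor).

Dm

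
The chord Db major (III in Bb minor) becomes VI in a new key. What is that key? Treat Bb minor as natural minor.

The numeral VI denotes a major triad on scale degree 6. With Db on degree 6, the tonic of the new key is F.
Degree 6 carries a major triad in minor keys, so the destination is F minor.
Check: the diatonic triads of F minor (natural minor) are Fm (i), Gdim (ii°), Ab (III), Bbm (iv), Cm (v), Db (VI), Eb (VII) — Db major is indeed VI.

F minor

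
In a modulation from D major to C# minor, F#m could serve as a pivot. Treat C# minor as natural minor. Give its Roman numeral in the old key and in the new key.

The scale of D major is D E F# G A B C#; F# is degree 3, and the triad built there (F#-A-C#) is minor, so it is iii.
The scale of C# minor (natural minor) is C# D# E F# G# A B; F# is degree 4, and the triad built there (F#-A-C#) is minor, so it is iv.

iii in D major; iv in C# minor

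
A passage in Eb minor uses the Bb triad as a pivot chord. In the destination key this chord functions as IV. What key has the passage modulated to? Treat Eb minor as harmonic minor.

F major

The numeral IV denotes a major triad on scale degree 4. With Bb on degree 4, the tonic of the new key is F.
Degree 4 carries a major triad in major keys, so the destination is F major.
Check: the diatonic triads of F major are F (I), Gm (ii), Am (iii), Bb (IV), C (V), Dm (vi), Edim (vii°) — Bb is indeed IV.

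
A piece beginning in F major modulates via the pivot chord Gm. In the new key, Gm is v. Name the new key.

C minor

The numeral v denotes a minor triad on scale degree 5. With G on degree 5, the tonic of the new key is C.
Degree 5 carries a minor triad in natural-minor keys, so the destination is C minor.
Check: the diatonic triads of C minor (natural minor) are Cm (i), Ddim (ii°), Eb (III), Fm (iv), Gm (v), Ab (VI), Bb (VII) — Gm is indeed v.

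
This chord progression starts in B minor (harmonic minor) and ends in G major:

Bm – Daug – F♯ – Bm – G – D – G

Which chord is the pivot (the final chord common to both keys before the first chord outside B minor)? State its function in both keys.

Chords diatonic to B minor: Bm, C♯dim, Daug, Em, F♯, G, A♯dim.
Reading the progression, the first chord not in that set is D, so the modulation leaves B minor there.
The chord immediately before D is G, which is diatonic to both keys: VI in B minor and I in G major.

G — VI in B minor, I in G major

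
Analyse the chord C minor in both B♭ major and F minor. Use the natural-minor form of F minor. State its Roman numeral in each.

ii in B♭ major; v in F minor

The scale of B♭ major is B♭ C D E♭ F G A; C is degree 2, and the triad built there (C-E♭-G) is minor, so it is ii.
The scale of F minor (natural minor) is F G A♭ B♭ C D♭ E♭; C is degree 5, and the triad built there (C-E♭-G) is minor, so it is v.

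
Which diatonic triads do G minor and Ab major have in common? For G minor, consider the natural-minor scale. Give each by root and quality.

Cm, Eb

Triads in G minor (natural minor): Gm (i), Adim (ii°), Bb (III), Cm (iv), Dm (v), Eb (VI), F (VII).
Triads in Ab major: Ab (I), Bbm (ii), Cm (iii), Db (IV), Eb (V), Fm (vi), Gdim (vii°).
Shared triads with their functions: Cm (iv in G minor, iii in Ab major); Eb (VI in G minor, V in Ab major).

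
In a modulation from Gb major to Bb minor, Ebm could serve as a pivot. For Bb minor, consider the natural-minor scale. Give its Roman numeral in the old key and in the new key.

The scale of Gb major is Gb Ab Bb Cb Db Eb F; Eb is degree 6, and the triad built there (Eb-Gb-Bb) is minor, so it is vi.
The scale of Bb minor (natural minor) is Bb C Db Eb F Gb Ab; Eb is degree 4, and the triad built there (Eb-Gb-Bb) is minor, so it is iv.

vi in Gb major; iv in Bb minor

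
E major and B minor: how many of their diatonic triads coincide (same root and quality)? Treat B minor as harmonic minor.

0

Diatonic triads of E major: E (I), F#m (ii), G#m (iii), A (IV), B (V), C#m (vi), D#dim (vii°).
Diatonic triads of B minor (harmonic minor): Bm (i), C#dim (ii°), Daug (III+), Em (iv), F# (V), G (VI), A#dim (vii°).
No triad has the same root and quality in both keys.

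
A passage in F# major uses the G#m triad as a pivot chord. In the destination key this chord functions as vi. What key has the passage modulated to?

The numeral vi denotes a minor triad on scale degree 6. With G# on degree 6, the tonic of the new key is B.
Degree 6 carries a minor triad in major keys, so the destination is B major.
Check: the diatonic triads of B major are B (I), C#m (ii), D#m (iii), E (IV), F# (V), G#m (vi), A#dim (vii°) — G#m is indeed vi.

B major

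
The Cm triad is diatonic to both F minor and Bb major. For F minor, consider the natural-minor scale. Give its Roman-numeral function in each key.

The scale of F minor (natural minor) is F G Ab Bb C Db Eb; C is degree 5, and the triad built there (C-Eb-G) is minor, so it is v.
The scale of Bb major is Bb C D Eb F G A; C is degree 2, and the triad built there (C-Eb-G) is minor, so it is ii.

v in F minor; ii in Bb major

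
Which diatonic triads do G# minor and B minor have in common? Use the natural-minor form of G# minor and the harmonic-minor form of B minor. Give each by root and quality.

A#dim, F#

Triads in G# minor (natural minor): G# minor (i), A# diminished (ii°), B major (III), C# minor (iv), D# minor (v), E major (VI), F# major (VII).
Triads in B minor (harmonic minor): B minor (i), C# diminished (ii°), D augmented (III+), E minor (iv), F# major (V), G major (VI), A# diminished (vii°).
Shared triads with their functions: A# diminished (ii° in G# minor, vii° in B minor); F# major (VII in G# minor, V in B minor).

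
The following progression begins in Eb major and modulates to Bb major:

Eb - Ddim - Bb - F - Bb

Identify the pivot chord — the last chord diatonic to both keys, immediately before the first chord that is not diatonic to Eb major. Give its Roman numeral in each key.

Bb — V in Eb major, I in Bb major

Chords diatonic to Eb major: Eb, Fm, Gm, Ab, Bb, Cm, Ddim.
Reading the progression, the first chord not in that set is F, so the modulation leaves Eb major there.
The chord immediately before F is Bb, which is diatonic to both keys: V in Eb major and I in Bb major.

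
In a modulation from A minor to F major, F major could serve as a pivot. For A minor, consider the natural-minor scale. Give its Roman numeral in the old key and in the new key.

VI in A minor; I in F major

The scale of A minor (natural minor) is A B C D E F G; F is degree 6, and the triad built there (F-A-C) is major, so it is VI.
The scale of F major is F G A Bb C D E; F is degree 1, and the triad built there (F-A-C) is major, so it is I.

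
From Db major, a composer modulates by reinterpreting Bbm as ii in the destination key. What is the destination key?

Ab major

The numeral ii denotes a minor triad on scale degree 2. With Bb on degree 2, the tonic of the new key is Ab.
Degree 2 carries a minor triad in major keys, so the destination is Ab major.
Check: the diatonic triads of Ab major are Ab (I), Bbm (ii), Cm (iii), Db (IV), Eb (V), Fm (vi), Gdim (vii°) — Bbm is indeed ii.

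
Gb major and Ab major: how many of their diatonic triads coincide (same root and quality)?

2

Diatonic triads of Gb major: Gb (I), Abm (ii), Bbm (iii), Cb (IV), Db (V), Ebm (vi), Fdim (vii°).
Diatonic triads of Ab major: Ab (I), Bbm (ii), Cm (iii), Db (IV), Eb (V), Fm (vi), Gdim (vii°).
Matching root and quality in both lists: Bbm, Db.
That gives 2 common triads.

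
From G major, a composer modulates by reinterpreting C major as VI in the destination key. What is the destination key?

E minor

The numeral VI denotes a major triad on scale degree 6. With C on degree 6, the tonic of the new key is E.
Degree 6 carries a major triad in minor keys, so the destination is E minor.
Check: the diatonic triads of E minor (natural minor) are Em (i), F#dim (ii°), G (III), Am (iv), Bm (v), C (VI), D (VII) — C major is indeed VI.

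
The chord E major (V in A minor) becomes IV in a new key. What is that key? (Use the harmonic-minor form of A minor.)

The numeral IV denotes a major triad on scale degree 4. With E on degree 4, the tonic of the new key is B.
Degree 4 carries a major triad in major keys, so the destination is B major.
Check: the diatonic triads of B major are B (I), C#m (ii), D#m (iii), E (IV), F# (V), G#m (vi), A#dim (vii°) — E major is indeed IV.

B major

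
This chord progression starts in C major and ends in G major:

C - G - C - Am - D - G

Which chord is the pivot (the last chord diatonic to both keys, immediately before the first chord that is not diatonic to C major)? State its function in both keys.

Am — vi in C major, ii in G major

Chords diatonic to C major: C, Dm, Em, F, G, Am, Bdim.
Reading the progression, the first chord not in that set is D, so the modulation leaves C major there.
The chord immediately before D is Am, which is diatonic to both keys: vi in C major and ii in G major.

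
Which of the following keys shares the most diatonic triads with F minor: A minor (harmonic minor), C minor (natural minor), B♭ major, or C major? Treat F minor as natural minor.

C minor

Triads of F minor (natural minor): F minor (i), G diminished (ii°), A♭ major (III), B♭ minor (iv), C minor (v), D♭ major (VI), E♭ major (VII).
A minor (harmonic minor) shares 0: none.
C minor (natural minor) shares 4: Fm, A♭, Cm, E♭.
B♭ major shares 2: Cm, E♭.
C major shares 0: none.
The most common triads (4) are shared with C minor.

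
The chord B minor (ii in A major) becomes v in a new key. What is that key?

E minor

The numeral v denotes a minor triad on scale degree 5. With B on degree 5, the tonic of the new key is E.
Degree 5 carries a minor triad in natural-minor keys, so the destination is E minor.
Check: the diatonic triads of E minor (natural minor) are Em (i), F#dim (ii°), G (III), Am (iv), Bm (v), C (VI), D (VII) — B minor is indeed v.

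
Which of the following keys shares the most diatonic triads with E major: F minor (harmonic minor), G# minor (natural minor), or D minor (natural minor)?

G# minor

Triads of E major: E (I), F#m (ii), G#m (iii), A (IV), B (V), C#m (vi), D#dim (vii°).
F minor (harmonic minor) shares 0: none.
G# minor (natural minor) shares 4: E, G#m, B, C#m.
D minor (natural minor) shares 0: none.
The most common triads (4) are shared with G# minor.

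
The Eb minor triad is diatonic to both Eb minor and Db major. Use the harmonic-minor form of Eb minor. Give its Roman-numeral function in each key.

The scale of Eb minor (harmonic minor) is Eb F Gb Ab Bb Cb D; Eb is degree 1, and the triad built there (Eb-Gb-Bb) is minor, so it is i.
The scale of Db major is Db Eb F Gb Ab Bb C; Eb is degree 2, and the triad built there (Eb-Gb-Bb) is minor, so it is ii.

i in Eb minor; ii in Db major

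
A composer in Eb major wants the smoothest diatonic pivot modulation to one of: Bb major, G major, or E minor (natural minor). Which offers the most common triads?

Triads of Eb major: Eb (I), Fm (ii), Gm (iii), Ab (IV), Bb (V), Cm (vi), Ddim (vii°).
Bb major shares 4: Eb, Gm, Bb, Cm.
G major shares 0: none.
E minor (natural minor) shares 0: none.
The most common triads (4) are shared with Bb major.

Bb major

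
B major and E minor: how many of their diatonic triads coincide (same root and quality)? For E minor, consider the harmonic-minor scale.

1

Diatonic triads of B major: B (I), C#m (ii), D#m (iii), E (IV), F# (V), G#m (vi), A#dim (vii°).
Diatonic triads of E minor (harmonic minor): Em (i), F#dim (ii°), Gaug (III+), Am (iv), B (V), C (VI), D#dim (vii°).
Matching root and quality in both lists: B.
That gives 1 common triad.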